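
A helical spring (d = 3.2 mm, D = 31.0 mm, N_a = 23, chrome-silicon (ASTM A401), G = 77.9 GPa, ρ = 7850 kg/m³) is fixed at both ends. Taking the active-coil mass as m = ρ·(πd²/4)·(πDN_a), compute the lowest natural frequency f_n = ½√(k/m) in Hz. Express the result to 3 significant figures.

k = Gd⁴/(8D³N_a) = (77.9×10³)(3.2⁴)/(8·31.0³·23) = 1.4902 N/mm = 1490.2 N/m
Wire length L = πDN_a = π·31.0·23 = 2240 mm
m = ρ·(πd²/4)·L = 7850 × 8.0425×10⁻⁶ m² × 2.24 m = 0.14142 kg
f_n = ½√(k/m) = 0.5·√(1490.2/0.14142) = 0.5·√(10537) = 51.326 Hz

51.3 Hz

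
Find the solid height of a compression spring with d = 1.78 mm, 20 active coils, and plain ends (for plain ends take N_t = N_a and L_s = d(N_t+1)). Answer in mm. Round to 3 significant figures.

37.4 mm

plain ends: N_t = N_a = 20
L_s = d·(N_t+1) = 1.78 × 21 = 37.38 mm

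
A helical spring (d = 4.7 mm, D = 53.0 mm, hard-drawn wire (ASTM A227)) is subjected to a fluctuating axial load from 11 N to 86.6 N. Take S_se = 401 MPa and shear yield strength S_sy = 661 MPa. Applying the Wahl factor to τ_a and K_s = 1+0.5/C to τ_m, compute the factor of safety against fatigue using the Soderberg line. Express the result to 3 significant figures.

C = D/d = 53.0/4.7 = 11.2766; K_W = (4C−1)/(4C−4)+0.615/C = 1.1275; K_s = 1+0.5/C = 1.0443
F_a = (F_max−F_min)/2 = 37.8 N; F_m = (F_max+F_min)/2 = 48.8 N
τ_a = K_W·8F_aD/(πd³) = 1.1275 × 49.138 = 55.404 MPa
τ_m = K_s·8F_mD/(πd³) = 1.0443 × 63.437 = 66.25 MPa
Soderberg: 1/n_f = τ_a/S_se + τ_m/S_sy = 55.404/401 + 66.25/661 = 0.13816 + 0.10023 = 0.23839
n_f = 1/0.23839 = 4.195

4.19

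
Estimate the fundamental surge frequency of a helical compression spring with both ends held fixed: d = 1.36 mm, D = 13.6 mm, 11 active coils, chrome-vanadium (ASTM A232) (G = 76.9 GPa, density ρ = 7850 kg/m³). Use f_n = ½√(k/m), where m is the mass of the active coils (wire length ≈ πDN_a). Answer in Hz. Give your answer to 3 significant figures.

k = Gd⁴/(8D³N_a) = (76.9×10³)(1.36⁴)/(8·13.6³·11) = 1.1885 N/mm = 1188.5 N/m
Wire length L = πDN_a = π·13.6·11 = 469.98 mm
m = ρ·(πd²/4)·L = 7850 × 1.4527×10⁻⁶ m² × 0.46998 m = 0.0053594 kg
f_n = ½√(k/m) = 0.5·√(1188.5/0.0053594) = 0.5·√(2.2175e+05) = 235.45 Hz

235 Hz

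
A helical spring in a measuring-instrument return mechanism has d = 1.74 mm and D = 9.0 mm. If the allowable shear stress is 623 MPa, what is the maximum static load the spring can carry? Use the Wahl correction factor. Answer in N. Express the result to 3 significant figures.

C = D/d = 9.0/1.74 = 5.1724
K_W = (4C−1)/(4C−4) + 0.615/C = 19.690/16.690 + 0.1189 = 1.2987
τ_max = K·8FD/(πd³) → F_max = τ_allow·πd³/(8DK)
F_max = 623·π·1.74³/(8·9.0·1.2987) = 10311/93.503 = 110.27 N

110 N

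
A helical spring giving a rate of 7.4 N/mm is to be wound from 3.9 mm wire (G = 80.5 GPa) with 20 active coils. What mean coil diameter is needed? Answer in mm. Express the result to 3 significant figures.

D = (Gd⁴/(8N_a·k))^(1/3) = (80.5×10³·3.9⁴/(8·20·7.4))^(1/3)
  = (15729.1)^(1/3) = 25.0554 mm

25.1 mm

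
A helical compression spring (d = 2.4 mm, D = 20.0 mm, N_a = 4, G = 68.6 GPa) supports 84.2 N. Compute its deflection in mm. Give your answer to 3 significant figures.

k = Gd⁴/(8D³N_a) = (68.6×10³)(2.4⁴)/(8·20.0³·4) = 8.8906 N/mm
δ = F/k = 84.2 / 8.8906 = 9.4707 mm

9.47 mm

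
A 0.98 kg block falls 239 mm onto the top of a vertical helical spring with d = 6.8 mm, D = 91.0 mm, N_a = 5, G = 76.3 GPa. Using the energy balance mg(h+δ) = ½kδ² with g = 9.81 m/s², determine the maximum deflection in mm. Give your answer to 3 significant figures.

31.0 mm

k = Gd⁴/(8D³N_a) = (76.3×10³)(6.8⁴)/(8·91.0³·5) = 5.4122 N/mm
W = mg = 0.98 × 9.81 = 9.6138 N
½kδ² − Wδ − Wh = 0 → δ = (W + √(W² + 2kWh))/k
δ = (9.6138 + √(92.425 + 24871.3))/5.4122 = (9.6138 + 158)/5.4122 = 30.969 mm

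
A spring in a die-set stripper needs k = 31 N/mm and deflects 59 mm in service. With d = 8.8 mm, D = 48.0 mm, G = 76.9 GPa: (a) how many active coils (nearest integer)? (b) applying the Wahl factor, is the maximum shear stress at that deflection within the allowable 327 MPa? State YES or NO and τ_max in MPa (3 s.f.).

(a) 17 coils; (b) NO, τ_max = 416 MPa

N_a = Gd⁴/(8D³k) = (76.9×10³)(8.8⁴)/(8·48.0³·31) = 16.81 → N_a = 17
Actual rate k = Gd⁴/(8D³·17) = 30.662 N/mm
Working load F = kδ = 30.662·59 = 1809 N
C = 48.0/8.8 = 5.4545; K_W = (4C−1)/(4C−4)+0.615/C = 1.2811
τ_max = K_W·8FD/(πd³) = 1.2811·324.47 = 415.69 MPa
τ_max > 327 MPa → exceeds allowable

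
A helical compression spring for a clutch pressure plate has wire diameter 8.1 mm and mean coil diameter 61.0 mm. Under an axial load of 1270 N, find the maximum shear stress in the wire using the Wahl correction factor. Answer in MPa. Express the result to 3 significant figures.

Spring index C = D/d = 61.0/8.1 = 7.5309
K_W = (4C−1)/(4C−4) + 0.615/C = 29.123/26.123 + 0.0817 = 1.1965
τ₀ = 8FD/(πd³) = 8·1270·61.0/(π·8.1³) = 619760/1669.6 = 371.21 MPa
τ_max = K·τ₀ = 1.1965 × 371.21 = 444.15 MPa

444 MPa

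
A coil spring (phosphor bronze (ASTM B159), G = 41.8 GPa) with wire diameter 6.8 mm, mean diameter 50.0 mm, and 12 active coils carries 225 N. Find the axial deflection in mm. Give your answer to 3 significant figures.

k = Gd⁴/(8D³N_a) = (41.8×10³)(6.8⁴)/(8·50.0³·12) = 7.4478 N/mm
δ = F/k = 225 / 7.4478 = 30.21 mm

30.2 mm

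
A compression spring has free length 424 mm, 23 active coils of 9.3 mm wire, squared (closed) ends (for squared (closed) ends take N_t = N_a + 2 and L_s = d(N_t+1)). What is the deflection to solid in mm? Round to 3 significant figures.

182 mm

N_t = 25; L_s = 9.3·26 = 241.8 mm
δ_solid = L₀ − L_s = 424 − 241.8 = 182.2 mm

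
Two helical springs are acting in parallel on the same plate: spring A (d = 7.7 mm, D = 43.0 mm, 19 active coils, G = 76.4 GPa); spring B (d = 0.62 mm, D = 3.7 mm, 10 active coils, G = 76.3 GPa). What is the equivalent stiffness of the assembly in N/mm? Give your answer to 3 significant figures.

k_A = Gd⁴/(8D³N_a) = (76.4×10³)(7.7⁴)/(8·43.0³·19) = 22.223 N/mm
k_B = Gd⁴/(8D³N_a) = (76.3×10³)(0.62⁴)/(8·3.7³·10) = 2.7822 N/mm
Parallel: k_eq = 22.223 + 2.7822 = 25.005 N/mm

25.0 N/mm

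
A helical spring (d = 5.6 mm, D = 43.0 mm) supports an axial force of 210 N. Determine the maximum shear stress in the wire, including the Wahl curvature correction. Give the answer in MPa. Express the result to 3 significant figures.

Spring index C = D/d = 43.0/5.6 = 7.6786
K_W = (4C−1)/(4C−4) + 0.615/C = 29.714/26.714 + 0.0801 = 1.1924
τ₀ = 8FD/(πd³) = 8·210·43.0/(π·5.6³) = 72240/551.71 = 130.94 MPa
τ_max = K·τ₀ = 1.1924 × 130.94 = 156.13 MPa

156 MPa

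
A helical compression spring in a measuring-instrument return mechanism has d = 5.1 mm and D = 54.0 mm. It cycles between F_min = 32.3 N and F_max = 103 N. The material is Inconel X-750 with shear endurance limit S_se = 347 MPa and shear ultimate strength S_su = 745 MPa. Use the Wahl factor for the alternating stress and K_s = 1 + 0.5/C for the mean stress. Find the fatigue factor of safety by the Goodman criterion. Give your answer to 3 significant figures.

4.58

C = D/d = 54.0/5.1 = 10.5882; K_W = (4C−1)/(4C−4)+0.615/C = 1.1363; K_s = 1+0.5/C = 1.0472
F_a = (F_max−F_min)/2 = 35.35 N; F_m = (F_max+F_min)/2 = 67.65 N
τ_a = K_W·8F_aD/(πd³) = 1.1363 × 36.645 = 41.64 MPa
τ_m = K_s·8F_mD/(πd³) = 1.0472 × 70.128 = 73.44 MPa
Goodman: 1/n_f = τ_a/S_se + τ_m/S_su = 41.64/347 + 73.44/745 = 0.12000 + 0.09858 = 0.21858
n_f = 1/0.21858 = 4.575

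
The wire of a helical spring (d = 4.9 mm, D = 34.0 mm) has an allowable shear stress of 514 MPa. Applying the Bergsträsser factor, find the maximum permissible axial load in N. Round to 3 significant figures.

581 N

C = D/d = 34.0/4.9 = 6.9388
K_B = (4C+2)/(4C−3) = 29.755/24.755 = 1.2020
τ_max = K·8FD/(πd³) → F_max = τ_allow·πd³/(8DK)
F_max = 514·π·4.9³/(8·34.0·1.2020) = 1.8998e+05/326.94 = 581.08 N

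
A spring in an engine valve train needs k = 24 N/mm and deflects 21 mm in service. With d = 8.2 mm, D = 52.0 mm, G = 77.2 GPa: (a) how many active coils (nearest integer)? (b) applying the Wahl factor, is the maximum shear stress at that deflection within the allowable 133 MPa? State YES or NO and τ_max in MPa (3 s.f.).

(a) 13 coils; (b) NO, τ_max = 149 MPa

N_a = Gd⁴/(8D³k) = (77.2×10³)(8.2⁴)/(8·52.0³·24) = 12.93 → N_a = 13
Actual rate k = Gd⁴/(8D³·13) = 23.869 N/mm
Working load F = kδ = 23.869·21 = 501.24 N
C = 52.0/8.2 = 6.3415; K_W = (4C−1)/(4C−4)+0.615/C = 1.2374
τ_max = K_W·8FD/(πd³) = 1.2374·120.38 = 148.96 MPa
τ_max > 133 MPa → exceeds allowable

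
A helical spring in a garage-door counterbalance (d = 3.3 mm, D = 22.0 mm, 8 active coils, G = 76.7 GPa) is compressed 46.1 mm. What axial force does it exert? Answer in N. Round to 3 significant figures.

k = Gd⁴/(8D³N_a) = (76.7×10³)(3.3⁴)/(8·22.0³·8) = 13.348 N/mm
F = k·δ = 13.348 × 46.1 = 615.32 N

615 N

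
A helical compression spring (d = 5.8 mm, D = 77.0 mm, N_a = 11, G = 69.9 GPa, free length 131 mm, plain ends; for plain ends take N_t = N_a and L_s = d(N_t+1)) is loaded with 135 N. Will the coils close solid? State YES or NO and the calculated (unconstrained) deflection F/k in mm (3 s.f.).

k = Gd⁴/(8D³N_a) = (69.9×10³)(5.8⁴)/(8·77.0³·11) = 1.9689 N/mm
N_t = 11; L_s = 5.8·12 = 69.6 mm; δ_solid = L₀ − L_s = 131 − 69.6 = 61.4 mm
δ = F/k = 135/1.9689 = 68.565 mm
δ ≥ δ_solid → spring goes solid

YES, δ = 68.6 mm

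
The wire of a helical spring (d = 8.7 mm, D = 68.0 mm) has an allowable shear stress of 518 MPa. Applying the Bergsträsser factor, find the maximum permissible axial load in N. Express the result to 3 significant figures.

1670 N

C = D/d = 68.0/8.7 = 7.8161
K_B = (4C+2)/(4C−3) = 33.264/28.264 = 1.1769
τ_max = K·8FD/(πd³) → F_max = τ_allow·πd³/(8DK)
F_max = 518·π·8.7³/(8·68.0·1.1769) = 1.0716e+06/640.23 = 1673.8 N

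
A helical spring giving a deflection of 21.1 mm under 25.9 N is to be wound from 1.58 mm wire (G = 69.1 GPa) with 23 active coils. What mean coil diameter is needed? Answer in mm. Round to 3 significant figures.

Required rate k = F/δ = 25.9/21.1 = 1.2275 N/mm
D = (Gd⁴/(8N_a·k))^(1/3) = (69.1×10³·1.58⁴/(8·23·1.2275))^(1/3)
  = (1906.65)^(1/3) = 12.4001 mm

12.4 mm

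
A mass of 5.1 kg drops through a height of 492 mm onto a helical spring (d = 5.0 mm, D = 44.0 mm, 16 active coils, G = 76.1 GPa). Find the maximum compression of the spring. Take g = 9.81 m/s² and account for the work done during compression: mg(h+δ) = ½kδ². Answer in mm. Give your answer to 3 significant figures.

k = Gd⁴/(8D³N_a) = (76.1×10³)(5.0⁴)/(8·44.0³·16) = 4.3621 N/mm
W = mg = 5.1 × 9.81 = 50.031 N
½kδ² − Wδ − Wh = 0 → δ = (W + √(W² + 2kWh))/k
δ = (50.031 + √(2503.1 + 214749))/4.3621 = (50.031 + 466.1)/4.3621 = 118.32 mm

118 mm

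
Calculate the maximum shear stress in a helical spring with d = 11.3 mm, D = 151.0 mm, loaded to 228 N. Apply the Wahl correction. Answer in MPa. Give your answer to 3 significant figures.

67.2 MPa

Spring index C = D/d = 151.0/11.3 = 13.3628
K_W = (4C−1)/(4C−4) + 0.615/C = 52.451/49.451 + 0.0460 = 1.1067
τ₀ = 8FD/(πd³) = 8·228·151.0/(π·11.3³) = 275424/4533 = 60.76 MPa
τ_max = K·τ₀ = 1.1067 × 60.76 = 67.242 MPa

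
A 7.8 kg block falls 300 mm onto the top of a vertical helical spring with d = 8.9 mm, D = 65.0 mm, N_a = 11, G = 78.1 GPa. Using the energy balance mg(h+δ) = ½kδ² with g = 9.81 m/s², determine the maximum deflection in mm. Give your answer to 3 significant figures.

51.5 mm

k = Gd⁴/(8D³N_a) = (78.1×10³)(8.9⁴)/(8·65.0³·11) = 20.276 N/mm
W = mg = 7.8 × 9.81 = 76.518 N
½kδ² − Wδ − Wh = 0 → δ = (W + √(W² + 2kWh))/k
δ = (76.518 + √(5855 + 930900))/20.276 = (76.518 + 967.86)/20.276 = 51.507 mm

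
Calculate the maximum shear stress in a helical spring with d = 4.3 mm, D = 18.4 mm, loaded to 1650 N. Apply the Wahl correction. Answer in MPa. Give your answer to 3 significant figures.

Spring index C = D/d = 18.4/4.3 = 4.2791
K_W = (4C−1)/(4C−4) + 0.615/C = 16.116/13.116 + 0.1437 = 1.3724
τ₀ = 8FD/(πd³) = 8·1650·18.4/(π·4.3³) = 242880/249.78 = 972.38 MPa
τ_max = K·τ₀ = 1.3724 × 972.38 = 1334.5 MPa

1330 MPa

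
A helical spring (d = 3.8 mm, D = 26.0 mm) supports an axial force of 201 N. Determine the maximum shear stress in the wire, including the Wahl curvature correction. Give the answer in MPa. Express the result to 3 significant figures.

Spring index C = D/d = 26.0/3.8 = 6.8421
K_W = (4C−1)/(4C−4) + 0.615/C = 26.368/23.368 + 0.0899 = 1.2183
τ₀ = 8FD/(πd³) = 8·201·26.0/(π·3.8³) = 41808/172.39 = 242.53 MPa
τ_max = K·τ₀ = 1.2183 × 242.53 = 295.46 MPa

295 MPa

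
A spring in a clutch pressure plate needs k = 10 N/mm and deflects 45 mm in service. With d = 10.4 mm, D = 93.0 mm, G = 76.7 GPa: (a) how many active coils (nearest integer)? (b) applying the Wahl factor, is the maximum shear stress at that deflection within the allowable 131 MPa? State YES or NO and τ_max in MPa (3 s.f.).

N_a = Gd⁴/(8D³k) = (76.7×10³)(10.4⁴)/(8·93.0³·10) = 13.94 → N_a = 14
Actual rate k = Gd⁴/(8D³·14) = 9.9601 N/mm
Working load F = kδ = 9.9601·45 = 448.2 N
C = 93.0/10.4 = 8.9423; K_W = (4C−1)/(4C−4)+0.615/C = 1.1632
τ_max = K_W·8FD/(πd³) = 1.1632·94.362 = 109.76 MPa
τ_max ≤ 131 MPa → acceptable

(a) 14 coils; (b) YES, τ_max = 110 MPa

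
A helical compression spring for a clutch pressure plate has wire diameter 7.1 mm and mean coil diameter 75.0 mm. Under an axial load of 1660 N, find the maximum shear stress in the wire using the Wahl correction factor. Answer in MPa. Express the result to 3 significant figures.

Spring index C = D/d = 75.0/7.1 = 10.5634
K_W = (4C−1)/(4C−4) + 0.615/C = 41.254/38.254 + 0.0582 = 1.1366
τ₀ = 8FD/(πd³) = 8·1660·75.0/(π·7.1³) = 996000/1124.4 = 885.8 MPa
τ_max = K·τ₀ = 1.1366 × 885.8 = 1006.8 MPa

1010 MPa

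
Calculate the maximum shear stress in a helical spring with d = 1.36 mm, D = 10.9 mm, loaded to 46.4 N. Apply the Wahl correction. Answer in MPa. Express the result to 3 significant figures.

606 MPa

Spring index C = D/d = 10.9/1.36 = 8.0147
K_W = (4C−1)/(4C−4) + 0.615/C = 31.059/28.059 + 0.0767 = 1.1837
τ₀ = 8FD/(πd³) = 8·46.4·10.9/(π·1.36³) = 4046.08/7.9025 = 512 MPa
τ_max = K·τ₀ = 1.1837 × 512 = 606.03 MPa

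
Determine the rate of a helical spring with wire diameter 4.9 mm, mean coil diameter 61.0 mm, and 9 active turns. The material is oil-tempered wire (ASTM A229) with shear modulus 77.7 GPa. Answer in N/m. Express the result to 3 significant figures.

k = Gd⁴/(8D³N_a) = (77.7×10³ × 4.9⁴) / (8 × 61.0³ × 9)
  = 4.47925e+07 / 1.63426e+07 = 2.7408 N/mm = 2740.8 N/m

2740 N/m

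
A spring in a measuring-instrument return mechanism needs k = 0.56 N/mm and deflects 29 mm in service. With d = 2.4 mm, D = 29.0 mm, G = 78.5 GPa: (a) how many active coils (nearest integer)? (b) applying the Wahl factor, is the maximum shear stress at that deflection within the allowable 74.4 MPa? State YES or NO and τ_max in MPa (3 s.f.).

(a) 24 coils; (b) NO, τ_max = 96.4 MPa

N_a = Gd⁴/(8D³k) = (78.5×10³)(2.4⁴)/(8·29.0³·0.56) = 23.84 → N_a = 24
Actual rate k = Gd⁴/(8D³·24) = 0.55619 N/mm
Working load F = kδ = 0.55619·29 = 16.129 N
C = 29.0/2.4 = 12.0833; K_W = (4C−1)/(4C−4)+0.615/C = 1.1186
τ_max = K_W·8FD/(πd³) = 1.1186·86.163 = 96.379 MPa
τ_max > 74.4 MPa → exceeds allowable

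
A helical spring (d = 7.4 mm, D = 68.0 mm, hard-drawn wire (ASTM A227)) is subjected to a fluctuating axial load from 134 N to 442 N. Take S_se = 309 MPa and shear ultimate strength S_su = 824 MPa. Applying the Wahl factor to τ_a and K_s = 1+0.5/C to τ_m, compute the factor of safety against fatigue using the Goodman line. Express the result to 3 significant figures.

2.47

C = D/d = 68.0/7.4 = 9.1892; K_W = (4C−1)/(4C−4)+0.615/C = 1.1585; K_s = 1+0.5/C = 1.0544
F_a = (F_max−F_min)/2 = 154 N; F_m = (F_max+F_min)/2 = 288 N
τ_a = K_W·8F_aD/(πd³) = 1.1585 × 65.807 = 76.239 MPa
τ_m = K_s·8F_mD/(πd³) = 1.0544 × 123.07 = 129.76 MPa
Goodman: 1/n_f = τ_a/S_se + τ_m/S_su = 76.239/309 + 129.76/824 = 0.24673 + 0.15748 = 0.40421
n_f = 1/0.40421 = 2.474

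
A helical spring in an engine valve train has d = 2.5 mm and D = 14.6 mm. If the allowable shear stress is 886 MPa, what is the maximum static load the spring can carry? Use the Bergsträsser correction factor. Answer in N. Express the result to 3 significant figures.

C = D/d = 14.6/2.5 = 5.8400
K_B = (4C+2)/(4C−3) = 25.360/20.360 = 1.2456
τ_max = K·8FD/(πd³) → F_max = τ_allow·πd³/(8DK)
F_max = 886·π·2.5³/(8·14.6·1.2456) = 43491/145.48 = 298.94 N

299 N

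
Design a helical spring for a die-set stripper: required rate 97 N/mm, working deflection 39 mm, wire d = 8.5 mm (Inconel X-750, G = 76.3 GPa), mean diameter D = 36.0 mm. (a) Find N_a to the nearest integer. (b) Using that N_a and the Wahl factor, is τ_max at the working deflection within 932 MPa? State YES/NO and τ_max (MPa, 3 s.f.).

(a) 11 coils; (b) YES, τ_max = 778 MPa

N_a = Gd⁴/(8D³k) = (76.3×10³)(8.5⁴)/(8·36.0³·97) = 11 → N_a = 11
Actual rate k = Gd⁴/(8D³·11) = 97.009 N/mm
Working load F = kδ = 97.009·39 = 3783.3 N
C = 36.0/8.5 = 4.2353; K_W = (4C−1)/(4C−4)+0.615/C = 1.3770
τ_max = K_W·8FD/(πd³) = 1.3770·564.76 = 777.68 MPa
τ_max ≤ 932 MPa → acceptable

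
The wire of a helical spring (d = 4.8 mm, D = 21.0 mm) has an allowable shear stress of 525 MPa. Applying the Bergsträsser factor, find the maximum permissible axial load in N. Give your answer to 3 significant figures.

807 N

C = D/d = 21.0/4.8 = 4.3750
K_B = (4C+2)/(4C−3) = 19.500/14.500 = 1.3448
τ_max = K·8FD/(πd³) → F_max = τ_allow·πd³/(8DK)
F_max = 525·π·4.8³/(8·21.0·1.3448) = 1.824e+05/225.93 = 807.34 N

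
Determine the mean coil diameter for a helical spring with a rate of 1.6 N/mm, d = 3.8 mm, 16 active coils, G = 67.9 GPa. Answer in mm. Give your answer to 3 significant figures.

D = (Gd⁴/(8N_a·k))^(1/3) = (67.9×10³·3.8⁴/(8·16·1.6))^(1/3)
  = (69131.2)^(1/3) = 41.0416 mm

41.0 mm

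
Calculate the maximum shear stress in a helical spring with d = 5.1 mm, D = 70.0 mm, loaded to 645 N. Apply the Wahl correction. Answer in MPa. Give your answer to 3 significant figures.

Spring index C = D/d = 70.0/5.1 = 13.7255
K_W = (4C−1)/(4C−4) + 0.615/C = 53.902/50.902 + 0.0448 = 1.1037
τ₀ = 8FD/(πd³) = 8·645·70.0/(π·5.1³) = 361200/416.74 = 866.74 MPa
τ_max = K·τ₀ = 1.1037 × 866.74 = 956.66 MPa

957 MPa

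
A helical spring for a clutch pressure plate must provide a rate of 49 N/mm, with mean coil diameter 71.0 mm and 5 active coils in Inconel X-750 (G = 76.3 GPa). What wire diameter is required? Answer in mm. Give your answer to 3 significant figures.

9.79 mm

d = (8D³N_a·k / G)^(1/4) = (8·71.0³·5·49 / (76.3×10³))^0.25
  = (9194)^0.25 = 9.7921 mm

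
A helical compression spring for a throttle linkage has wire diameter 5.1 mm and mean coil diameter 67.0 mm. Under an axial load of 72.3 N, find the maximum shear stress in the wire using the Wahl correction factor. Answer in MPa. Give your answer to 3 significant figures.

Spring index C = D/d = 67.0/5.1 = 13.1373
K_W = (4C−1)/(4C−4) + 0.615/C = 51.549/48.549 + 0.0468 = 1.1086
τ₀ = 8FD/(πd³) = 8·72.3·67.0/(π·5.1³) = 38752.8/416.74 = 92.991 MPa
τ_max = K·τ₀ = 1.1086 × 92.991 = 103.09 MPa

103 MPa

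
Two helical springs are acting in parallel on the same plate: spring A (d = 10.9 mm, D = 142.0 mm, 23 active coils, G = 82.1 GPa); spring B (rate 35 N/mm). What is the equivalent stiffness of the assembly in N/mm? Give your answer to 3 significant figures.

k_A = Gd⁴/(8D³N_a) = (82.1×10³)(10.9⁴)/(8·142.0³·23) = 2.1997 N/mm
Parallel: k_eq = 2.1997 + 35 = 37.2 N/mm

37.2 N/mm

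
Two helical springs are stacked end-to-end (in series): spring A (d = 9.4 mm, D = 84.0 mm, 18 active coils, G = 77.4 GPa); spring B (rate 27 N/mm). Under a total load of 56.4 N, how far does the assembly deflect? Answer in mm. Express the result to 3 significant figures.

10.1 mm

k_A = Gd⁴/(8D³N_a) = (77.4×10³)(9.4⁴)/(8·84.0³·18) = 7.0803 N/mm
Series: 1/k_eq = 1/7.0803 + 1/27 = 0.17827; k_eq = 5.6093 N/mm
δ = F/k_eq = 56.4/5.6093 = 10.055 mm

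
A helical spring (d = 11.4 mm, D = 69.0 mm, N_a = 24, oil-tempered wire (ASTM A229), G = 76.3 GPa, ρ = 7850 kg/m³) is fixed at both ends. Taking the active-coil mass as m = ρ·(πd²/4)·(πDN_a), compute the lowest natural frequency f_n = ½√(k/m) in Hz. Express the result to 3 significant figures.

35.0 Hz

k = Gd⁴/(8D³N_a) = (76.3×10³)(11.4⁴)/(8·69.0³·24) = 20.431 N/mm = 20431 N/m
Wire length L = πDN_a = π·69.0·24 = 5202.5 mm
m = ρ·(πd²/4)·L = 7850 × 102.07×10⁻⁶ m² × 5.2025 m = 4.1685 kg
f_n = ½√(k/m) = 0.5·√(20431/4.1685) = 0.5·√(4901.4) = 35.005 Hz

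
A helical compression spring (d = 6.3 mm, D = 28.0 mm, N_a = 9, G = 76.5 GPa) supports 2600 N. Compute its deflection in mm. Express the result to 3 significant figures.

34.1 mm

k = Gd⁴/(8D³N_a) = (76.5×10³)(6.3⁴)/(8·28.0³·9) = 76.246 N/mm
δ = F/k = 2600 / 76.246 = 34.1 mm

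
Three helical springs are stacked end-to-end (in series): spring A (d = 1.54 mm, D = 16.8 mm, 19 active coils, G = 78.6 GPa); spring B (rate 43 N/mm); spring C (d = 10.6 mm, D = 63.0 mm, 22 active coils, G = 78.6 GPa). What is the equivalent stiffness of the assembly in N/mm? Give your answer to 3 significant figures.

0.589 N/mm

k_A = Gd⁴/(8D³N_a) = (78.6×10³)(1.54⁴)/(8·16.8³·19) = 0.61339 N/mm
k_C = Gd⁴/(8D³N_a) = (78.6×10³)(10.6⁴)/(8·63.0³·22) = 22.548 N/mm
Series: 1/k_eq = 1/0.61339 + 1/43 + 1/22.548 = 1.6979; k_eq = 0.58896 N/mm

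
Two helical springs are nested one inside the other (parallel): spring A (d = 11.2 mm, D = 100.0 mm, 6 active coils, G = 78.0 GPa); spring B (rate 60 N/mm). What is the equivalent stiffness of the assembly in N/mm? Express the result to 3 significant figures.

85.6 N/mm

k_A = Gd⁴/(8D³N_a) = (78.0×10³)(11.2⁴)/(8·100.0³·6) = 25.57 N/mm
Parallel: k_eq = 25.57 + 60 = 85.57 N/mm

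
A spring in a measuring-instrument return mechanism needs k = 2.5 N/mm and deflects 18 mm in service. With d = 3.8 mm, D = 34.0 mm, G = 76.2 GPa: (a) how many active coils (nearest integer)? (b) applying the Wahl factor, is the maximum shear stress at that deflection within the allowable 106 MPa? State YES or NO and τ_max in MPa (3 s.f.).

(a) 20 coils; (b) YES, τ_max = 83.5 MPa

N_a = Gd⁴/(8D³k) = (76.2×10³)(3.8⁴)/(8·34.0³·2.5) = 20.21 → N_a = 20
Actual rate k = Gd⁴/(8D³·20) = 2.5266 N/mm
Working load F = kδ = 2.5266·18 = 45.478 N
C = 34.0/3.8 = 8.9474; K_W = (4C−1)/(4C−4)+0.615/C = 1.1631
τ_max = K_W·8FD/(πd³) = 1.1631·71.759 = 83.463 MPa
τ_max ≤ 106 MPa → acceptable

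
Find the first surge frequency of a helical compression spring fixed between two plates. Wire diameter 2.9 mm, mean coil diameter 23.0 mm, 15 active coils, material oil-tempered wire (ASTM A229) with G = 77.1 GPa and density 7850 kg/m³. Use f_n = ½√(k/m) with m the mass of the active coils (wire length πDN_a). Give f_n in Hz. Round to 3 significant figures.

k = Gd⁴/(8D³N_a) = (77.1×10³)(2.9⁴)/(8·23.0³·15) = 3.7349 N/mm = 3734.9 N/m
Wire length L = πDN_a = π·23.0·15 = 1083.8 mm
m = ρ·(πd²/4)·L = 7850 × 6.6052×10⁻⁶ m² × 1.0838 m = 0.056198 kg
f_n = ½√(k/m) = 0.5·√(3734.9/0.056198) = 0.5·√(66460) = 128.9 Hz

129 Hz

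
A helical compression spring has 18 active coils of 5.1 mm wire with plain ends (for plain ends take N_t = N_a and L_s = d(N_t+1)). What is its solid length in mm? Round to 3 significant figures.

96.9 mm

plain ends: N_t = N_a = 18
L_s = d·(N_t+1) = 5.1 × 19 = 96.9 mm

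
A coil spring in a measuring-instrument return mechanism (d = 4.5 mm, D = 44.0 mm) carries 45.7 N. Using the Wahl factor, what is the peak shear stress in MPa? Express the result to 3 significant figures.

64.5 MPa

Spring index C = D/d = 44.0/4.5 = 9.7778
K_W = (4C−1)/(4C−4) + 0.615/C = 38.111/35.111 + 0.0629 = 1.1483
τ₀ = 8FD/(πd³) = 8·45.7·44.0/(π·4.5³) = 16086.4/286.28 = 56.192 MPa
τ_max = K·τ₀ = 1.1483 × 56.192 = 64.527 MPa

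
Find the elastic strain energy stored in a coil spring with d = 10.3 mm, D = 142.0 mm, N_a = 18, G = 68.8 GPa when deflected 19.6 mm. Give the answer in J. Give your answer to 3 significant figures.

0.361 J

k = Gd⁴/(8D³N_a) = (68.8×10³)(10.3⁴)/(8·142.0³·18) = 1.8781 N/mm
U = ½kδ² = 0.5 × 1.8781 × 19.6² = 360.74 N·mm = 0.36074 J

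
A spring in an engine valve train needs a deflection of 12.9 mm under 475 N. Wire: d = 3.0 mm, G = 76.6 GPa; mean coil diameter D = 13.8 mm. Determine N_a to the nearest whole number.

Required rate k = F/δ = 475/12.9 = 36.822 N/mm
N_a = Gd⁴/(8D³k) = (76.6×10³ × 3.0⁴)/(8 × 13.8³ × 36.822)
    = 6.2046e+06 / 774161 = 8.015 → 8 coils

8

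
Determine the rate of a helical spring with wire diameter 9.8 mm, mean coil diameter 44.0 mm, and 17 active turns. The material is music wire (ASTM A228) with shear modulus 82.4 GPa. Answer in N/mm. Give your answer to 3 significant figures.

k = Gd⁴/(8D³N_a) = (82.4×10³ × 9.8⁴) / (8 × 44.0³ × 17)
  = 7.60031e+08 / 1.1585e+07 = 65.605 N/mm

65.6 N/mm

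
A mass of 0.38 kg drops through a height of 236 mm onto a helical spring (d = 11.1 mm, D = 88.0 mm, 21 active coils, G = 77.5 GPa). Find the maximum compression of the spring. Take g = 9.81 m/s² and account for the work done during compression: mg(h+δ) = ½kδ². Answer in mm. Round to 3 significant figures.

13.5 mm

k = Gd⁴/(8D³N_a) = (77.5×10³)(11.1⁴)/(8·88.0³·21) = 10.276 N/mm
W = mg = 0.38 × 9.81 = 3.7278 N
½kδ² − Wδ − Wh = 0 → δ = (W + √(W² + 2kWh))/k
δ = (3.7278 + √(13.896 + 18081.4))/10.276 = (3.7278 + 134.52)/10.276 = 13.453 mm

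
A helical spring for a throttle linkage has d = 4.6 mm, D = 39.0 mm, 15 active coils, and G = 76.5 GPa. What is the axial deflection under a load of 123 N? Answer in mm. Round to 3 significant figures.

25.6 mm

k = Gd⁴/(8D³N_a) = (76.5×10³)(4.6⁴)/(8·39.0³·15) = 4.8119 N/mm
δ = F/k = 123 / 4.8119 = 25.562 mm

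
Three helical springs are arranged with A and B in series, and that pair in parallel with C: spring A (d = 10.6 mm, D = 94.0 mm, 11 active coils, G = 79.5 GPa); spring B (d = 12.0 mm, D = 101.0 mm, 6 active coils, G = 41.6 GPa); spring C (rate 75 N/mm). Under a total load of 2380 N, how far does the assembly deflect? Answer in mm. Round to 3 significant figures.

k_A = Gd⁴/(8D³N_a) = (79.5×10³)(10.6⁴)/(8·94.0³·11) = 13.732 N/mm
k_B = Gd⁴/(8D³N_a) = (41.6×10³)(12.0⁴)/(8·101.0³·6) = 17.443 N/mm
Springs A,B series: k_AB = 1/(1/13.732+1/17.443) = 7.6832 N/mm; parallel with C: k_eq = 7.6832+75 = 82.683 N/mm
δ = F/k_eq = 2380/82.683 = 28.785 mm

28.8 mm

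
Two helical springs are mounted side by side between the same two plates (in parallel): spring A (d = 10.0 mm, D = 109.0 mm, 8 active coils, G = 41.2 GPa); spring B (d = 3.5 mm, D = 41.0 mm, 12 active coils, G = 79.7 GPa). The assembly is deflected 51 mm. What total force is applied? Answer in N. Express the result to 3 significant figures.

346 N

k_A = Gd⁴/(8D³N_a) = (41.2×10³)(10.0⁴)/(8·109.0³·8) = 4.9709 N/mm
k_B = Gd⁴/(8D³N_a) = (79.7×10³)(3.5⁴)/(8·41.0³·12) = 1.8076 N/mm
Parallel: k_eq = 4.9709 + 1.8076 = 6.7786 N/mm
F = k_eq·δ = 6.7786·51 = 345.71 N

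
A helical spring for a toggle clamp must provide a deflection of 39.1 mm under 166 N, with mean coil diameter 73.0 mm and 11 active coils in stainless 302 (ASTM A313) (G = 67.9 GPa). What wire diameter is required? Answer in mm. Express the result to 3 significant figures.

Required rate k = F/δ = 166/39.1 = 4.2455 N/mm
d = (8D³N_a·k / G)^(1/4) = (8·73.0³·11·4.2455 / (67.9×10³))^0.25
  = (2140.5)^0.25 = 6.8019 mm

6.80 mm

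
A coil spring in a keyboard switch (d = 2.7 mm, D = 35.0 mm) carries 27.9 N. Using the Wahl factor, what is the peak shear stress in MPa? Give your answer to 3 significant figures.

Spring index C = D/d = 35.0/2.7 = 12.9630
K_W = (4C−1)/(4C−4) + 0.615/C = 50.852/47.852 + 0.0474 = 1.1101
τ₀ = 8FD/(πd³) = 8·27.9·35.0/(π·2.7³) = 7812/61.836 = 126.33 MPa
τ_max = K·τ₀ = 1.1101 × 126.33 = 140.25 MPa

140 MPa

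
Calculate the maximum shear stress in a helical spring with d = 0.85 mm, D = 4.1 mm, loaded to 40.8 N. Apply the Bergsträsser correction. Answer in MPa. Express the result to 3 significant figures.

Spring index C = D/d = 4.1/0.85 = 4.8235
K_B = (4C+2)/(4C−3) = 21.294/16.294 = 1.3069
τ₀ = 8FD/(πd³) = 8·40.8·4.1/(π·0.85³) = 1338.24/1.9293 = 693.63 MPa
τ_max = K·τ₀ = 1.3069 × 693.63 = 906.48 MPa

906 MPa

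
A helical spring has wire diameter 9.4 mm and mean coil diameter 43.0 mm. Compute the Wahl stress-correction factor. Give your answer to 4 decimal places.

C = D/d = 43.0/9.4 = 4.5745
K_W = (4C−1)/(4C−4) + 0.615/C = 17.298/14.298 + 0.1344 = 1.3443

1.3443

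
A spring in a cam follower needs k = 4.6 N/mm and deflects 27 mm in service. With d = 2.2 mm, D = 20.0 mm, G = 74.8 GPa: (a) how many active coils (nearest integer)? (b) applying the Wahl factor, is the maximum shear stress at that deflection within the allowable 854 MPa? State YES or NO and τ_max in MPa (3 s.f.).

(a) 6 coils; (b) YES, τ_max = 684 MPa

N_a = Gd⁴/(8D³k) = (74.8×10³)(2.2⁴)/(8·20.0³·4.6) = 5.952 → N_a = 6
Actual rate k = Gd⁴/(8D³·6) = 4.5631 N/mm
Working load F = kδ = 4.5631·27 = 123.2 N
C = 20.0/2.2 = 9.0909; K_W = (4C−1)/(4C−4)+0.615/C = 1.1603
τ_max = K_W·8FD/(πd³) = 1.1603·589.29 = 683.78 MPa
τ_max ≤ 854 MPa → acceptable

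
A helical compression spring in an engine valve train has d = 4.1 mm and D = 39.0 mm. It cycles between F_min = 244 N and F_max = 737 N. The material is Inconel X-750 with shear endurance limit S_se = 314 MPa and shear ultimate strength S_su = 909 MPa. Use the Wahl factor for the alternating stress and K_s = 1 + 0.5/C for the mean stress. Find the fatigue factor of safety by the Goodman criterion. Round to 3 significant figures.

C = D/d = 39.0/4.1 = 9.5122; K_W = (4C−1)/(4C−4)+0.615/C = 1.1528; K_s = 1+0.5/C = 1.0526
F_a = (F_max−F_min)/2 = 246.5 N; F_m = (F_max+F_min)/2 = 490.5 N
τ_a = K_W·8F_aD/(πd³) = 1.1528 × 355.2 = 409.46 MPa
τ_m = K_s·8F_mD/(πd³) = 1.0526 × 706.79 = 743.94 MPa
Goodman: 1/n_f = τ_a/S_se + τ_m/S_su = 409.46/314 + 743.94/909 = 1.30401 + 0.81842 = 2.1224
n_f = 1/2.1224 = 0.4712

0.471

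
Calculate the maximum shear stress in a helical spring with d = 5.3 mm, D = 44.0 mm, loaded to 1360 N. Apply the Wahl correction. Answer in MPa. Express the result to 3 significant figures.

Spring index C = D/d = 44.0/5.3 = 8.3019
K_W = (4C−1)/(4C−4) + 0.615/C = 32.208/29.208 + 0.0741 = 1.1768
τ₀ = 8FD/(πd³) = 8·1360·44.0/(π·5.3³) = 478720/467.71 = 1023.5 MPa
τ_max = K·τ₀ = 1.1768 × 1023.5 = 1204.5 MPa

1200 MPa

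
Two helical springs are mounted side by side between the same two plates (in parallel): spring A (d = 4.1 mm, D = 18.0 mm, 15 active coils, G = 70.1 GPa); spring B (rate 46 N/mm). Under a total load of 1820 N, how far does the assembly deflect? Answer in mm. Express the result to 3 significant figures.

k_A = Gd⁴/(8D³N_a) = (70.1×10³)(4.1⁴)/(8·18.0³·15) = 28.304 N/mm
Parallel: k_eq = 28.304 + 46 = 74.304 N/mm
δ = F/k_eq = 1820/74.304 = 24.494 mm

24.5 mm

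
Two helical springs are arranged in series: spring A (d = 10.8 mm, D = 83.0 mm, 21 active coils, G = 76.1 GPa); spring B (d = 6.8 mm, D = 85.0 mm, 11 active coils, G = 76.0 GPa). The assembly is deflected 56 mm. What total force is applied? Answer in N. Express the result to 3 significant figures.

k_A = Gd⁴/(8D³N_a) = (76.1×10³)(10.8⁴)/(8·83.0³·21) = 10.778 N/mm
k_B = Gd⁴/(8D³N_a) = (76.0×10³)(6.8⁴)/(8·85.0³·11) = 3.0068 N/mm
Series: 1/k_eq = 1/10.778 + 1/3.0068 = 0.42536; k_eq = 2.351 N/mm
F = k_eq·δ = 2.351·56 = 131.65 N

132 N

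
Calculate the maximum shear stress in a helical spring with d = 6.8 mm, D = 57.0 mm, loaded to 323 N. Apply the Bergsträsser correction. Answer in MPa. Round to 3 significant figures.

174 MPa

Spring index C = D/d = 57.0/6.8 = 8.3824
K_B = (4C+2)/(4C−3) = 35.529/30.529 = 1.1638
τ₀ = 8FD/(πd³) = 8·323·57.0/(π·6.8³) = 147288/987.82 = 149.1 MPa
τ_max = K·τ₀ = 1.1638 × 149.1 = 173.52 MPa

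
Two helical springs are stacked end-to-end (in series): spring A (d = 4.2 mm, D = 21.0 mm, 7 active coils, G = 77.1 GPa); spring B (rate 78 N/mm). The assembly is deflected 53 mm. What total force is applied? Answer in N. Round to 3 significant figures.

k_A = Gd⁴/(8D³N_a) = (77.1×10³)(4.2⁴)/(8·21.0³·7) = 46.26 N/mm
Series: 1/k_eq = 1/46.26 + 1/78 = 0.034437; k_eq = 29.038 N/mm
F = k_eq·δ = 29.038·53 = 1539 N

1540 N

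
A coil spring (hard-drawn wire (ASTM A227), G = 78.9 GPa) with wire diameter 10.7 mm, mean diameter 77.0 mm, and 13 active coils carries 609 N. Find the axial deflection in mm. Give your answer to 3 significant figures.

28.0 mm

k = Gd⁴/(8D³N_a) = (78.9×10³)(10.7⁴)/(8·77.0³·13) = 21.782 N/mm
δ = F/k = 609 / 21.782 = 27.958 mm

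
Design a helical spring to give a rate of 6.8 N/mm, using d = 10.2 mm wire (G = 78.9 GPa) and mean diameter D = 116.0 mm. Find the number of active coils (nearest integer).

N_a = Gd⁴/(8D³k) = (78.9×10³ × 10.2⁴)/(8 × 116.0³ × 6.8)
    = 8.54039e+08 / 8.49127e+07 = 10.06 → 10 coils

10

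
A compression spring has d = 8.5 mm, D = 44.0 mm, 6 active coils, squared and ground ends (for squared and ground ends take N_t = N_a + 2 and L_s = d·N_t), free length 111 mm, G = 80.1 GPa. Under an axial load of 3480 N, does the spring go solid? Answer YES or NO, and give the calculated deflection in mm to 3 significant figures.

NO, δ = 34.0 mm

k = Gd⁴/(8D³N_a) = (80.1×10³)(8.5⁴)/(8·44.0³·6) = 102.26 N/mm
N_t = 8; L_s = 8.5·8 = 68 mm; δ_solid = L₀ − L_s = 111 − 68 = 43 mm
δ = F/k = 3480/102.26 = 34.031 mm
δ < δ_solid → spring does not go solid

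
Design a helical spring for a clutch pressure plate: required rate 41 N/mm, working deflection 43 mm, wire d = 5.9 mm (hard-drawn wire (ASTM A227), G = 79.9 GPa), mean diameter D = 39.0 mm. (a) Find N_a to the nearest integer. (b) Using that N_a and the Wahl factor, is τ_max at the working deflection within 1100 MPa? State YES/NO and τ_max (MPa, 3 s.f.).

(a) 5 coils; (b) YES, τ_max = 1040 MPa

N_a = Gd⁴/(8D³k) = (79.9×10³)(5.9⁴)/(8·39.0³·41) = 4.976 → N_a = 5
Actual rate k = Gd⁴/(8D³·5) = 40.804 N/mm
Working load F = kδ = 40.804·43 = 1754.6 N
C = 39.0/5.9 = 6.6102; K_W = (4C−1)/(4C−4)+0.615/C = 1.2267
τ_max = K_W·8FD/(πd³) = 1.2267·848.43 = 1040.8 MPa
τ_max ≤ 1100 MPa → acceptable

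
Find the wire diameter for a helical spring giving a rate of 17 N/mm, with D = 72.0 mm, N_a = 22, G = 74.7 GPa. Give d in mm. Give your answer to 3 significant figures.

11.1 mm

d = (8D³N_a·k / G)^(1/4) = (8·72.0³·22·17 / (74.7×10³))^0.25
  = (14950)^0.25 = 11.0576 mm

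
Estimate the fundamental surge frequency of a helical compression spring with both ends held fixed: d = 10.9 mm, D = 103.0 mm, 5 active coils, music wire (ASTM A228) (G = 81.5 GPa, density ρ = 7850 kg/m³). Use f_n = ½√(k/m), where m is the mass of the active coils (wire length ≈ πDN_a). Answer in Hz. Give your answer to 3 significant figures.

k = Gd⁴/(8D³N_a) = (81.5×10³)(10.9⁴)/(8·103.0³·5) = 26.32 N/mm = 26320 N/m
Wire length L = πDN_a = π·103.0·5 = 1617.9 mm
m = ρ·(πd²/4)·L = 7850 × 93.313×10⁻⁶ m² × 1.6179 m = 1.1851 kg
f_n = ½√(k/m) = 0.5·√(26320/1.1851) = 0.5·√(22209) = 74.513 Hz

74.5 Hz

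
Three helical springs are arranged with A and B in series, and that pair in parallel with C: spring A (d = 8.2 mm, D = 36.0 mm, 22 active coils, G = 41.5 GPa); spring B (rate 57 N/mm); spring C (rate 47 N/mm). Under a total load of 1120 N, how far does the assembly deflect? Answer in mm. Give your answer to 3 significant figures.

k_A = Gd⁴/(8D³N_a) = (41.5×10³)(8.2⁴)/(8·36.0³·22) = 22.85 N/mm
Springs A,B series: k_AB = 1/(1/22.85+1/57) = 16.311 N/mm; parallel with C: k_eq = 16.311+47 = 63.311 N/mm
δ = F/k_eq = 1120/63.311 = 17.69 mm

17.7 mm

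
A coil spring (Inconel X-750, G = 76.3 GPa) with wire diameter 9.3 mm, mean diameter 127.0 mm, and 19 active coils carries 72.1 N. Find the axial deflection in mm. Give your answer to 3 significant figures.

39.3 mm

k = Gd⁴/(8D³N_a) = (76.3×10³)(9.3⁴)/(8·127.0³·19) = 1.8332 N/mm
δ = F/k = 72.1 / 1.8332 = 39.331 mm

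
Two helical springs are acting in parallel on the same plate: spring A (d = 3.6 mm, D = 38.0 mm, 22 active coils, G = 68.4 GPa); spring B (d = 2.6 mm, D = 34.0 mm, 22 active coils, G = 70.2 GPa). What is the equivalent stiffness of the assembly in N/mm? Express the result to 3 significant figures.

k_A = Gd⁴/(8D³N_a) = (68.4×10³)(3.6⁴)/(8·38.0³·22) = 1.1896 N/mm
k_B = Gd⁴/(8D³N_a) = (70.2×10³)(2.6⁴)/(8·34.0³·22) = 0.46375 N/mm
Parallel: k_eq = 1.1896 + 0.46375 = 1.6534 N/mm

1.65 N/mm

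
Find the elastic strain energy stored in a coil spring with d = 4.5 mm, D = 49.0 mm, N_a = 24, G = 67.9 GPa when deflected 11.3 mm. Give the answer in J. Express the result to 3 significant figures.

k = Gd⁴/(8D³N_a) = (67.9×10³)(4.5⁴)/(8·49.0³·24) = 1.2326 N/mm
U = ½kδ² = 0.5 × 1.2326 × 11.3² = 78.697 N·mm = 0.078697 J

0.0787 J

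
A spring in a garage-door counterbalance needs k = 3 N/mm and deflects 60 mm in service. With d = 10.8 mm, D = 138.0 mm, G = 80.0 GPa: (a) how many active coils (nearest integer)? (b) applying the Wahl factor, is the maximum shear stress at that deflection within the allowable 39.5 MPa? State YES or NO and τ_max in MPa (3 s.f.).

N_a = Gd⁴/(8D³k) = (80.0×10³)(10.8⁴)/(8·138.0³·3) = 17.26 → N_a = 17
Actual rate k = Gd⁴/(8D³·17) = 3.0452 N/mm
Working load F = kδ = 3.0452·60 = 182.71 N
C = 138.0/10.8 = 12.7778; K_W = (4C−1)/(4C−4)+0.615/C = 1.1118
τ_max = K_W·8FD/(πd³) = 1.1118·50.969 = 56.668 MPa
τ_max > 39.5 MPa → exceeds allowable

(a) 17 coils; (b) NO, τ_max = 56.7 MPa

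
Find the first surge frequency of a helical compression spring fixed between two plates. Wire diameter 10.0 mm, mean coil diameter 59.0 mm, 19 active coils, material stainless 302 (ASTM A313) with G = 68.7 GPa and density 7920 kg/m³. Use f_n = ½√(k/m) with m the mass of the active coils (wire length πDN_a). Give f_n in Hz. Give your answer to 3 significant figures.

k = Gd⁴/(8D³N_a) = (68.7×10³)(10.0⁴)/(8·59.0³·19) = 22.007 N/mm = 22007 N/m
Wire length L = πDN_a = π·59.0·19 = 3521.7 mm
m = ρ·(πd²/4)·L = 7920 × 78.54×10⁻⁶ m² × 3.5217 m = 2.1906 kg
f_n = ½√(k/m) = 0.5·√(22007/2.1906) = 0.5·√(10046) = 50.114 Hz

50.1 Hz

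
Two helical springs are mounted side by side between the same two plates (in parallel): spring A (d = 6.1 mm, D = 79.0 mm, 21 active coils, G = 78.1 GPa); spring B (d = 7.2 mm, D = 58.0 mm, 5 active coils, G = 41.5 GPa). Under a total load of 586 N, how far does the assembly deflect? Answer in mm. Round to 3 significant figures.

37.6 mm

k_A = Gd⁴/(8D³N_a) = (78.1×10³)(6.1⁴)/(8·79.0³·21) = 1.3055 N/mm
k_B = Gd⁴/(8D³N_a) = (41.5×10³)(7.2⁴)/(8·58.0³·5) = 14.29 N/mm
Parallel: k_eq = 1.3055 + 14.29 = 15.596 N/mm
δ = F/k_eq = 586/15.596 = 37.575 mm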